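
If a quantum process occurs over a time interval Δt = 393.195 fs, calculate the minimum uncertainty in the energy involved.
837.004 μeV

Using the energy-time uncertainty principle:
ΔEΔt ≥ ℏ/2

The minimum uncertainty in energy is:
ΔE_min = ℏ/(2Δt)
ΔE_min = (1.055e-34 J·s) / (2 × 3.932e-13 s)
ΔE_min = 1.341e-22 J = 837.004 μeV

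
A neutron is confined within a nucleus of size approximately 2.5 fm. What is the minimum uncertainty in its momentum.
2.109 × 10^-20 kg·m/s

Using the Heisenberg uncertainty principle:
ΔxΔp ≥ ℏ/2

With Δx ≈ L = 2.500e-15 m (the confinement size):
Δp_min = ℏ/(2Δx)
Δp_min = (1.055e-34 J·s) / (2 × 2.500e-15 m)
Δp_min = 2.109e-20 kg·m/s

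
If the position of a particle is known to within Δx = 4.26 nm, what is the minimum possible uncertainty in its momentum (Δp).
1.238 × 10^-26 kg·m/s

Using the Heisenberg uncertainty principle:
ΔxΔp ≥ ℏ/2

The minimum uncertainty in momentum is:
Δp_min = ℏ/(2Δx)
Δp_min = (1.055e-34 J·s) / (2 × 4.260e-09 m)
Δp_min = 1.238e-26 kg·m/s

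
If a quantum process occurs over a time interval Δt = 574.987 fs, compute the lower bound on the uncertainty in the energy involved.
572.371 μeV

Using the energy-time uncertainty principle:
ΔEΔt ≥ ℏ/2

The minimum uncertainty in energy is:
ΔE_min = ℏ/(2Δt)
ΔE_min = (1.055e-34 J·s) / (2 × 5.750e-13 s)
ΔE_min = 9.170e-23 J = 572.371 μeV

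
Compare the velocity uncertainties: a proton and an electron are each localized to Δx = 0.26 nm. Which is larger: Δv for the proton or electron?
The electron has the larger minimum velocity uncertainty, by a ratio of 1836.2.

For both particles, Δp_min = ℏ/(2Δx) = 2.028e-25 kg·m/s (same for both).

The velocity uncertainty is Δv = Δp/m:
- proton: Δv = 2.028e-25 / 1.673e-27 = 1.212e+02 m/s = 121.248 m/s
- electron: Δv = 2.028e-25 / 9.109e-31 = 2.226e+05 m/s = 222.630 km/s

Ratio: 2.226e+05 / 1.212e+02 = 1836.2

The lighter particle has larger velocity uncertainty because Δv ∝ 1/m.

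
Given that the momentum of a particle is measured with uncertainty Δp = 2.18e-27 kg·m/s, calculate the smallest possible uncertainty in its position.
24.187 nm

Using the Heisenberg uncertainty principle:
ΔxΔp ≥ ℏ/2

The minimum uncertainty in position is:
Δx_min = ℏ/(2Δp)
Δx_min = (1.055e-34 J·s) / (2 × 2.180e-27 kg·m/s)
Δx_min = 2.419e-08 m = 24.187 nm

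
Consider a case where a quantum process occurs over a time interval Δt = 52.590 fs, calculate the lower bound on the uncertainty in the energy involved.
6.258 meV

Using the energy-time uncertainty principle:
ΔEΔt ≥ ℏ/2

The minimum uncertainty in energy is:
ΔE_min = ℏ/(2Δt)
ΔE_min = (1.055e-34 J·s) / (2 × 5.259e-14 s)
ΔE_min = 1.003e-21 J = 6.258 meV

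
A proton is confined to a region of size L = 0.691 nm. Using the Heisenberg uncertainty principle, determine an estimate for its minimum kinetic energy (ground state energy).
10.864 μeV

Using the uncertainty principle to estimate ground state energy:

1. The position uncertainty is approximately the confinement size:
   Δx ≈ L = 6.910e-10 m

2. From ΔxΔp ≥ ℏ/2, the minimum momentum uncertainty is:
   Δp ≈ ℏ/(2L) = 7.631e-26 kg·m/s

3. The kinetic energy is approximately:
   KE ≈ (Δp)²/(2m) = (7.631e-26)²/(2 × 1.673e-27 kg)
   KE ≈ 1.741e-24 J = 10.864 μeV

This is an order-of-magnitude estimate of the ground state energy.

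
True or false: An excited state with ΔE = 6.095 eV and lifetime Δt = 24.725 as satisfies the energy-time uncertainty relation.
No, it violates the uncertainty relation.

Calculate the product ΔEΔt:
ΔE = 6.095 eV = 9.765e-19 J
ΔEΔt = (9.765e-19 J) × (2.473e-17 s)
ΔEΔt = 2.414e-35 J·s

Compare to the minimum allowed value ℏ/2:
ℏ/2 = 5.273e-35 J·s

Since ΔEΔt = 2.414e-35 J·s < 5.273e-35 J·s = ℏ/2,
this violates the uncertainty relation.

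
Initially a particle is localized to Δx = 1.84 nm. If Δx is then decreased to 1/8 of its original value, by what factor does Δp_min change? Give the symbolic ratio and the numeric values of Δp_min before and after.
Original Δp_min = 2.866 × 10^-26 kg·m/s; new Δp'_min = 2.293 × 10^-25 kg·m/s; ratio Δp'_min/Δp_min = 8.

From the uncertainty principle ΔxΔp ≥ ℏ/2, the minimum momentum uncertainty is Δp_min = ℏ/(2Δx).

Original (Δx = 1.84 nm = 1.840e-09 m):
Δp_min = (1.055e-34 J·s)/(2 × 1.840e-09 m) = 2.866e-26 kg·m/s

When Δx → (1/8)Δx:
Δp'_min = ℏ/(2 × (1/8)Δx) = 8 × ℏ/(2Δx) = 8 × Δp_min
Δp'_min = 8 × 2.866e-26 kg·m/s = 2.293e-25 kg·m/s

Since Δp_min ∝ 1/Δx, when Δx is decreased to 1/8 of its original value, Δp_min increases to 8 times its original value.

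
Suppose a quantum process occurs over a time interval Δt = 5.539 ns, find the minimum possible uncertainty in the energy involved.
59.416 neV

Using the energy-time uncertainty principle:
ΔEΔt ≥ ℏ/2

The minimum uncertainty in energy is:
ΔE_min = ℏ/(2Δt)
ΔE_min = (1.055e-34 J·s) / (2 × 5.539e-09 s)
ΔE_min = 9.520e-27 J = 59.416 neV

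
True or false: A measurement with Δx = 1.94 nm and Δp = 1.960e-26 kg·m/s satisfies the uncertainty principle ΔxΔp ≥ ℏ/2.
No, it violates the uncertainty principle (impossible measurement).

Calculate the product ΔxΔp:
ΔxΔp = (1.940e-09 m) × (1.960e-26 kg·m/s)
ΔxΔp = 3.802e-35 J·s

Compare to the minimum allowed value ℏ/2:
ℏ/2 = 5.273e-35 J·s

Since ΔxΔp = 3.802e-35 J·s < 5.273e-35 J·s = ℏ/2,
the measurement violates the uncertainty principle.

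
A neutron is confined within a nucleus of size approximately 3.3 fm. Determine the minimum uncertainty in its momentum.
1.598 × 10^-20 kg·m/s

Using the Heisenberg uncertainty principle:
ΔxΔp ≥ ℏ/2

With Δx ≈ L = 3.300e-15 m (the confinement size):
Δp_min = ℏ/(2Δx)
Δp_min = (1.055e-34 J·s) / (2 × 3.300e-15 m)
Δp_min = 1.598e-20 kg·m/s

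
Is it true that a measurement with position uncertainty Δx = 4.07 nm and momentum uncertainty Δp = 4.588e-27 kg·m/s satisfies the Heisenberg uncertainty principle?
No, it violates the uncertainty principle (impossible measurement).

Calculate the product ΔxΔp:
ΔxΔp = (4.070e-09 m) × (4.588e-27 kg·m/s)
ΔxΔp = 1.867e-35 J·s

Compare to the minimum allowed value ℏ/2:
ℏ/2 = 5.273e-35 J·s

Since ΔxΔp = 1.867e-35 J·s < 5.273e-35 J·s = ℏ/2,
the measurement violates the uncertainty principle.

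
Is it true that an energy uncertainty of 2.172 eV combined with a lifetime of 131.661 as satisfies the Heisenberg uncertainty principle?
No, it violates the uncertainty relation.

Calculate the product ΔEΔt:
ΔE = 2.172 eV = 3.480e-19 J
ΔEΔt = (3.480e-19 J) × (1.317e-16 s)
ΔEΔt = 4.582e-35 J·s

Compare to the minimum allowed value ℏ/2:
ℏ/2 = 5.273e-35 J·s

Since ΔEΔt = 4.582e-35 J·s < 5.273e-35 J·s = ℏ/2,
this violates the uncertainty relation.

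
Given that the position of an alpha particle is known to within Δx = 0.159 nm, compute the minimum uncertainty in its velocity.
49.909 m/s

Using the Heisenberg uncertainty principle and Δp = mΔv:
ΔxΔp ≥ ℏ/2
Δx(mΔv) ≥ ℏ/2

The minimum uncertainty in velocity is:
Δv_min = ℏ/(2mΔx)
Δv_min = (1.055e-34 J·s) / (2 × 6.645e-27 kg × 1.590e-10 m)
Δv_min = 4.991e+01 m/s = 49.909 m/s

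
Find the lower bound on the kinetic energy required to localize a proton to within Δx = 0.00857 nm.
70.631 meV

Localizing a particle requires giving it sufficient momentum uncertainty:

1. From uncertainty principle: Δp ≥ ℏ/(2Δx)
   Δp_min = (1.055e-34 J·s) / (2 × 8.570e-12 m)
   Δp_min = 6.153e-24 kg·m/s

2. This momentum uncertainty corresponds to kinetic energy:
   KE ≈ (Δp)²/(2m) = (6.153e-24)²/(2 × 1.673e-27 kg)
   KE = 1.132e-20 J = 70.631 meV

Tighter localization requires more energy.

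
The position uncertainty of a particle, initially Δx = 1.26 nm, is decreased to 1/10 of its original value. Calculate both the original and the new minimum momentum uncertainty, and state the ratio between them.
Original Δp_min = 4.185 × 10^-26 kg·m/s; new Δp'_min = 4.185 × 10^-25 kg·m/s; ratio Δp'_min/Δp_min = 10.

From the uncertainty principle ΔxΔp ≥ ℏ/2, the minimum momentum uncertainty is Δp_min = ℏ/(2Δx).

Original (Δx = 1.26 nm = 1.260e-09 m):
Δp_min = (1.055e-34 J·s)/(2 × 1.260e-09 m) = 4.185e-26 kg·m/s

When Δx → (1/10)Δx:
Δp'_min = ℏ/(2 × (1/10)Δx) = 10 × ℏ/(2Δx) = 10 × Δp_min
Δp'_min = 10 × 4.185e-26 kg·m/s = 4.185e-25 kg·m/s

Since Δp_min ∝ 1/Δx, when Δx is decreased to 1/10 of its original value, Δp_min increases to 10 times its original value.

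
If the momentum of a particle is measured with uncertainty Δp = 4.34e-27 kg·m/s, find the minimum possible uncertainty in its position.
12.149 nm

Using the Heisenberg uncertainty principle:
ΔxΔp ≥ ℏ/2

The minimum uncertainty in position is:
Δx_min = ℏ/(2Δp)
Δx_min = (1.055e-34 J·s) / (2 × 4.340e-27 kg·m/s)
Δx_min = 1.215e-08 m = 12.149 nm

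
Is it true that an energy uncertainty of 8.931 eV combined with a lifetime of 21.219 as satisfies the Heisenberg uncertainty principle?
No, it violates the uncertainty relation.

Calculate the product ΔEΔt:
ΔE = 8.931 eV = 1.431e-18 J
ΔEΔt = (1.431e-18 J) × (2.122e-17 s)
ΔEΔt = 3.036e-35 J·s

Compare to the minimum allowed value ℏ/2:
ℏ/2 = 5.273e-35 J·s

Since ΔEΔt = 3.036e-35 J·s < 5.273e-35 J·s = ℏ/2,
this violates the uncertainty relation.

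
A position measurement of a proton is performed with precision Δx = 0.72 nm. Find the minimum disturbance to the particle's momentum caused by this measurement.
7.323 × 10^-26 kg·m/s

The uncertainty principle implies that measuring position disturbs momentum:
ΔxΔp ≥ ℏ/2

When we measure position with precision Δx, we necessarily introduce a momentum uncertainty:
Δp ≥ ℏ/(2Δx)
Δp_min = (1.055e-34 J·s) / (2 × 7.200e-10 m)
Δp_min = 7.323e-26 kg·m/s

The more precisely we measure position, the greater the momentum disturbance.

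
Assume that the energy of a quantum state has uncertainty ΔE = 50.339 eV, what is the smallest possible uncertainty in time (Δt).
6.538 as

Using the energy-time uncertainty principle:
ΔEΔt ≥ ℏ/2

The minimum uncertainty in time is:
Δt_min = ℏ/(2ΔE)
Δt_min = (1.055e-34 J·s) / (2 × 8.065e-18 J)
Δt_min = 6.538e-18 s = 6.538 as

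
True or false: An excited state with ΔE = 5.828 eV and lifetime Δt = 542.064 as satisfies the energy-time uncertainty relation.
Yes, it satisfies the uncertainty relation.

Calculate the product ΔEΔt:
ΔE = 5.828 eV = 9.337e-19 J
ΔEΔt = (9.337e-19 J) × (5.421e-16 s)
ΔEΔt = 5.062e-34 J·s

Compare to the minimum allowed value ℏ/2:
ℏ/2 = 5.273e-35 J·s

Since ΔEΔt = 5.062e-34 J·s ≥ 5.273e-35 J·s = ℏ/2,
this satisfies the uncertainty relation.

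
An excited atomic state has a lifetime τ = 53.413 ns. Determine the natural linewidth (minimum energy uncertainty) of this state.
6.162 neV

Using the energy-time uncertainty principle:
ΔEΔt ≥ ℏ/2

The lifetime τ represents the time uncertainty Δt.
The natural linewidth (minimum energy uncertainty) is:

ΔE = ℏ/(2τ)
ΔE = (1.055e-34 J·s) / (2 × 5.341e-08 s)
ΔE = 9.872e-28 J = 6.162 neV

This natural linewidth limits the precision of spectroscopic measurements.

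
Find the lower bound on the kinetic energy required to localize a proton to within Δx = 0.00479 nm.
226.091 meV

Localizing a particle requires giving it sufficient momentum uncertainty:

1. From uncertainty principle: Δp ≥ ℏ/(2Δx)
   Δp_min = (1.055e-34 J·s) / (2 × 4.790e-12 m)
   Δp_min = 1.101e-23 kg·m/s

2. This momentum uncertainty corresponds to kinetic energy:
   KE ≈ (Δp)²/(2m) = (1.101e-23)²/(2 × 1.673e-27 kg)
   KE = 3.622e-20 J = 226.091 meV

Tighter localization requires more energy.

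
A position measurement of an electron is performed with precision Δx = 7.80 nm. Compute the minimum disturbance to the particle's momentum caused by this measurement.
6.760 × 10^-27 kg·m/s

The uncertainty principle implies that measuring position disturbs momentum:
ΔxΔp ≥ ℏ/2

When we measure position with precision Δx, we necessarily introduce a momentum uncertainty:
Δp ≥ ℏ/(2Δx)
Δp_min = (1.055e-34 J·s) / (2 × 7.800e-09 m)
Δp_min = 6.760e-27 kg·m/s

The more precisely we measure position, the greater the momentum disturbance.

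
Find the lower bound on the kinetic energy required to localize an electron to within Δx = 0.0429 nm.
5.175 eV

Localizing a particle requires giving it sufficient momentum uncertainty:

1. From uncertainty principle: Δp ≥ ℏ/(2Δx)
   Δp_min = (1.055e-34 J·s) / (2 × 4.290e-11 m)
   Δp_min = 1.229e-24 kg·m/s

2. This momentum uncertainty corresponds to kinetic energy:
   KE ≈ (Δp)²/(2m) = (1.229e-24)²/(2 × 9.109e-31 kg)
   KE = 8.292e-19 J = 5.175 eV

Tighter localization requires more energy.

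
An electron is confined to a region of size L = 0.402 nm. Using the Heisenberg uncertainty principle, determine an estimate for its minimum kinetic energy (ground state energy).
58.940 meV

Using the uncertainty principle to estimate ground state energy:

1. The position uncertainty is approximately the confinement size:
   Δx ≈ L = 4.020e-10 m

2. From ΔxΔp ≥ ℏ/2, the minimum momentum uncertainty is:
   Δp ≈ ℏ/(2L) = 1.312e-25 kg·m/s

3. The kinetic energy is approximately:
   KE ≈ (Δp)²/(2m) = (1.312e-25)²/(2 × 9.109e-31 kg)
   KE ≈ 9.443e-21 J = 58.940 meV

This is an order-of-magnitude estimate of the ground state energy.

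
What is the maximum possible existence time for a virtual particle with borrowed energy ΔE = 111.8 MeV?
2.944 ys

Using the energy-time uncertainty principle:
ΔEΔt ≥ ℏ/2

For a virtual particle borrowing energy ΔE, the maximum lifetime is:
Δt_max = ℏ/(2ΔE)

Converting energy:
ΔE = 111.8 MeV = 1.791e-11 J

Δt_max = (1.055e-34 J·s) / (2 × 1.791e-11 J)
Δt_max = 2.944e-24 s = 2.944 ys

Virtual particles with higher borrowed energy exist for shorter times.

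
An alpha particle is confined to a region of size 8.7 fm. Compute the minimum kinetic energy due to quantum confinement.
17.252 keV

Using the uncertainty principle:

1. Position uncertainty: Δx ≈ 8.700e-15 m
2. Minimum momentum uncertainty: Δp = ℏ/(2Δx) = 6.061e-21 kg·m/s
3. Minimum kinetic energy:
   KE = (Δp)²/(2m) = (6.061e-21)²/(2 × 6.645e-27 kg)
   KE = 2.764e-15 J = 17.252 keV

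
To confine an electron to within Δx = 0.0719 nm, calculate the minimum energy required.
1.842 eV

Localizing a particle requires giving it sufficient momentum uncertainty:

1. From uncertainty principle: Δp ≥ ℏ/(2Δx)
   Δp_min = (1.055e-34 J·s) / (2 × 7.190e-11 m)
   Δp_min = 7.334e-25 kg·m/s

2. This momentum uncertainty corresponds to kinetic energy:
   KE ≈ (Δp)²/(2m) = (7.334e-25)²/(2 × 9.109e-31 kg)
   KE = 2.952e-19 J = 1.842 eV

Tighter localization requires more energy.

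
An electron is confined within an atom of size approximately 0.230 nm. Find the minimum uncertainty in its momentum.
2.293 × 10^-25 kg·m/s

Using the Heisenberg uncertainty principle:
ΔxΔp ≥ ℏ/2

With Δx ≈ L = 2.300e-10 m (the confinement size):
Δp_min = ℏ/(2Δx)
Δp_min = (1.055e-34 J·s) / (2 × 2.300e-10 m)
Δp_min = 2.293e-25 kg·m/s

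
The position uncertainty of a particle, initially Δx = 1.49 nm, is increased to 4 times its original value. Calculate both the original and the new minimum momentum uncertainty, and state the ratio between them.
Original Δp_min = 3.539 × 10^-26 kg·m/s; new Δp'_min = 8.847 × 10^-27 kg·m/s; ratio Δp'_min/Δp_min = 1/4.

From the uncertainty principle ΔxΔp ≥ ℏ/2, the minimum momentum uncertainty is Δp_min = ℏ/(2Δx).

Original (Δx = 1.49 nm = 1.490e-09 m):
Δp_min = (1.055e-34 J·s)/(2 × 1.490e-09 m) = 3.539e-26 kg·m/s

When Δx → 4Δx:
Δp'_min = ℏ/(2 × 4Δx) = (1/4) × ℏ/(2Δx) = (1/4) × Δp_min
Δp'_min = 1/4 × 3.539e-26 kg·m/s = 8.847e-27 kg·m/s

Since Δp_min ∝ 1/Δx, when Δx is increased to 4 times its original value, Δp_min decreases to 1/4 of its original value.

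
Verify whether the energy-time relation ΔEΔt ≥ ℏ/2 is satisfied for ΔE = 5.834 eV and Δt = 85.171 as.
Yes, it satisfies the uncertainty relation.

Calculate the product ΔEΔt:
ΔE = 5.834 eV = 9.347e-19 J
ΔEΔt = (9.347e-19 J) × (8.517e-17 s)
ΔEΔt = 7.961e-35 J·s

Compare to the minimum allowed value ℏ/2:
ℏ/2 = 5.273e-35 J·s

Since ΔEΔt = 7.961e-35 J·s ≥ 5.273e-35 J·s = ℏ/2,
this satisfies the uncertainty relation.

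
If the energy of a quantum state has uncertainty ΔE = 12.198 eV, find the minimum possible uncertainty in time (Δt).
26.980 as

Using the energy-time uncertainty principle:
ΔEΔt ≥ ℏ/2

The minimum uncertainty in time is:
Δt_min = ℏ/(2ΔE)
Δt_min = (1.055e-34 J·s) / (2 × 1.954e-18 J)
Δt_min = 2.698e-17 s = 26.980 as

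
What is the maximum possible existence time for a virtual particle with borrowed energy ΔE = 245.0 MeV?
1.343 ys

Using the energy-time uncertainty principle:
ΔEΔt ≥ ℏ/2

For a virtual particle borrowing energy ΔE, the maximum lifetime is:
Δt_max = ℏ/(2ΔE)

Converting energy:
ΔE = 245.0 MeV = 3.925e-11 J

Δt_max = (1.055e-34 J·s) / (2 × 3.925e-11 J)
Δt_max = 1.343e-24 s = 1.343 ys

Virtual particles with higher borrowed energy exist for shorter times.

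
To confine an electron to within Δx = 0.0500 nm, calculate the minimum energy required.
3.810 eV

Localizing a particle requires giving it sufficient momentum uncertainty:

1. From uncertainty principle: Δp ≥ ℏ/(2Δx)
   Δp_min = (1.055e-34 J·s) / (2 × 5.000e-11 m)
   Δp_min = 1.055e-24 kg·m/s

2. This momentum uncertainty corresponds to kinetic energy:
   KE ≈ (Δp)²/(2m) = (1.055e-24)²/(2 × 9.109e-31 kg)
   KE = 6.104e-19 J = 3.810 eV

Tighter localization requires more energy.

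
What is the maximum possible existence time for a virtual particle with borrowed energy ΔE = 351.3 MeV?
9.368 × 10^-25 s

Using the energy-time uncertainty principle:
ΔEΔt ≥ ℏ/2

For a virtual particle borrowing energy ΔE, the maximum lifetime is:
Δt_max = ℏ/(2ΔE)

Converting energy:
ΔE = 351.3 MeV = 5.628e-11 J

Δt_max = (1.055e-34 J·s) / (2 × 5.628e-11 J)
Δt_max = 9.368e-25 s = 9.368 × 10^-25 s

Virtual particles with higher borrowed energy exist for shorter times.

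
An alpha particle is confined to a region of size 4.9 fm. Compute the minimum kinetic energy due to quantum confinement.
54.386 keV

Using the uncertainty principle:

1. Position uncertainty: Δx ≈ 4.900e-15 m
2. Minimum momentum uncertainty: Δp = ℏ/(2Δx) = 1.076e-20 kg·m/s
3. Minimum kinetic energy:
   KE = (Δp)²/(2m) = (1.076e-20)²/(2 × 6.645e-27 kg)
   KE = 8.714e-15 J = 54.386 keV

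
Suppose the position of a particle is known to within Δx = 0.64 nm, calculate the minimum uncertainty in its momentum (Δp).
8.239 × 10^-26 kg·m/s

Using the Heisenberg uncertainty principle:
ΔxΔp ≥ ℏ/2

The minimum uncertainty in momentum is:
Δp_min = ℏ/(2Δx)
Δp_min = (1.055e-34 J·s) / (2 × 6.400e-10 m)
Δp_min = 8.239e-26 kg·m/s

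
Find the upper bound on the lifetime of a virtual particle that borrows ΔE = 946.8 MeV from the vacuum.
3.476 × 10^-25 s

Using the energy-time uncertainty principle:
ΔEΔt ≥ ℏ/2

For a virtual particle borrowing energy ΔE, the maximum lifetime is:
Δt_max = ℏ/(2ΔE)

Converting energy:
ΔE = 946.8 MeV = 1.517e-10 J

Δt_max = (1.055e-34 J·s) / (2 × 1.517e-10 J)
Δt_max = 3.476e-25 s = 3.476 × 10^-25 s

Virtual particles with higher borrowed energy exist for shorter times.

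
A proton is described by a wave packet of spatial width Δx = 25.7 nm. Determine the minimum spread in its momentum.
2.052 × 10^-27 kg·m/s

For a wave packet, the spatial width Δx and momentum spread Δp are related by the uncertainty principle:
ΔxΔp ≥ ℏ/2

The minimum momentum spread is:
Δp_min = ℏ/(2Δx)
Δp_min = (1.055e-34 J·s) / (2 × 2.570e-08 m)
Δp_min = 2.052e-27 kg·m/s

A wave packet cannot have both a well-defined position and well-defined momentum.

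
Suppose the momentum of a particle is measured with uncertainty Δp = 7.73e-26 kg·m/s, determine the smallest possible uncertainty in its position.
682.129 pm

Using the Heisenberg uncertainty principle:
ΔxΔp ≥ ℏ/2

The minimum uncertainty in position is:
Δx_min = ℏ/(2Δp)
Δx_min = (1.055e-34 J·s) / (2 × 7.730e-26 kg·m/s)
Δx_min = 6.821e-10 m = 682.129 pm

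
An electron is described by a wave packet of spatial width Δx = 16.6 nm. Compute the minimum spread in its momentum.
3.176 × 10^-27 kg·m/s

For a wave packet, the spatial width Δx and momentum spread Δp are related by the uncertainty principle:
ΔxΔp ≥ ℏ/2

The minimum momentum spread is:
Δp_min = ℏ/(2Δx)
Δp_min = (1.055e-34 J·s) / (2 × 1.660e-08 m)
Δp_min = 3.176e-27 kg·m/s

A wave packet cannot have both a well-defined position and well-defined momentum.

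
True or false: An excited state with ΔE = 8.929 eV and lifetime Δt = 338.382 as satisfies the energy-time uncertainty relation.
Yes, it satisfies the uncertainty relation.

Calculate the product ΔEΔt:
ΔE = 8.929 eV = 1.431e-18 J
ΔEΔt = (1.431e-18 J) × (3.384e-16 s)
ΔEΔt = 4.841e-34 J·s

Compare to the minimum allowed value ℏ/2:
ℏ/2 = 5.273e-35 J·s

Since ΔEΔt = 4.841e-34 J·s ≥ 5.273e-35 J·s = ℏ/2,
this satisfies the uncertainty relation.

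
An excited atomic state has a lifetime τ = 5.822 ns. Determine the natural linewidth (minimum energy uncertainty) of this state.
56.528 neV

Using the energy-time uncertainty principle:
ΔEΔt ≥ ℏ/2

The lifetime τ represents the time uncertainty Δt.
The natural linewidth (minimum energy uncertainty) is:

ΔE = ℏ/(2τ)
ΔE = (1.055e-34 J·s) / (2 × 5.822e-09 s)
ΔE = 9.057e-27 J = 56.528 neV

This natural linewidth limits the precision of spectroscopic measurements.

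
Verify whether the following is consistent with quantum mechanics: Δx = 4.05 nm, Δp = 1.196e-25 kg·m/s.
Yes, it satisfies the uncertainty principle.

Calculate the product ΔxΔp:
ΔxΔp = (4.050e-09 m) × (1.196e-25 kg·m/s)
ΔxΔp = 4.844e-34 J·s

Compare to the minimum allowed value ℏ/2:
ℏ/2 = 5.273e-35 J·s

Since ΔxΔp = 4.844e-34 J·s ≥ 5.273e-35 J·s = ℏ/2,
the measurement satisfies the uncertainty principle.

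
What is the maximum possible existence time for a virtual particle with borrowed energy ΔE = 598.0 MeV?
5.503 × 10^-25 s

Using the energy-time uncertainty principle:
ΔEΔt ≥ ℏ/2

For a virtual particle borrowing energy ΔE, the maximum lifetime is:
Δt_max = ℏ/(2ΔE)

Converting energy:
ΔE = 598.0 MeV = 9.581e-11 J

Δt_max = (1.055e-34 J·s) / (2 × 9.581e-11 J)
Δt_max = 5.503e-25 s = 5.503 × 10^-25 s

Virtual particles with higher borrowed energy exist for shorter times.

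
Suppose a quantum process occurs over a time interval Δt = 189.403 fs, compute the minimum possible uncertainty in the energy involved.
1.738 meV

Using the energy-time uncertainty principle:
ΔEΔt ≥ ℏ/2

The minimum uncertainty in energy is:
ΔE_min = ℏ/(2Δt)
ΔE_min = (1.055e-34 J·s) / (2 × 1.894e-13 s)
ΔE_min = 2.784e-22 J = 1.738 meV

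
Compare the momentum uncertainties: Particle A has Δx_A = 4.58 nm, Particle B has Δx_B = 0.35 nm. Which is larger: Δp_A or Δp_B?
Particle B has the larger minimum momentum uncertainty, by a factor of 13.09.

For each particle, the minimum momentum uncertainty is Δp_min = ℏ/(2Δx):

Particle A: Δp_A = ℏ/(2×4.580e-09 m) = 1.151e-26 kg·m/s
Particle B: Δp_B = ℏ/(2×3.500e-10 m) = 1.507e-25 kg·m/s

Ratio: Δp_B/Δp_A = 13.09

Since Δp_min ∝ 1/Δx, the particle with smaller position uncertainty (B) has larger momentum uncertainty.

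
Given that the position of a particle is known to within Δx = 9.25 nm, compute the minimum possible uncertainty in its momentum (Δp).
5.700 × 10^-27 kg·m/s

Using the Heisenberg uncertainty principle:
ΔxΔp ≥ ℏ/2

The minimum uncertainty in momentum is:
Δp_min = ℏ/(2Δx)
Δp_min = (1.055e-34 J·s) / (2 × 9.250e-09 m)
Δp_min = 5.700e-27 kg·m/s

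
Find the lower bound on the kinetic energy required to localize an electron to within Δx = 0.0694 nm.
1.978 eV

Localizing a particle requires giving it sufficient momentum uncertainty:

1. From uncertainty principle: Δp ≥ ℏ/(2Δx)
   Δp_min = (1.055e-34 J·s) / (2 × 6.940e-11 m)
   Δp_min = 7.598e-25 kg·m/s

2. This momentum uncertainty corresponds to kinetic energy:
   KE ≈ (Δp)²/(2m) = (7.598e-25)²/(2 × 9.109e-31 kg)
   KE = 3.169e-19 J = 1.978 eV

Tighter localization requires more energy.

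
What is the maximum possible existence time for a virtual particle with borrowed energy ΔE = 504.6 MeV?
6.522 × 10^-25 s

Using the energy-time uncertainty principle:
ΔEΔt ≥ ℏ/2

For a virtual particle borrowing energy ΔE, the maximum lifetime is:
Δt_max = ℏ/(2ΔE)

Converting energy:
ΔE = 504.6 MeV = 8.085e-11 J

Δt_max = (1.055e-34 J·s) / (2 × 8.085e-11 J)
Δt_max = 6.522e-25 s = 6.522 × 10^-25 s

Virtual particles with higher borrowed energy exist for shorter times.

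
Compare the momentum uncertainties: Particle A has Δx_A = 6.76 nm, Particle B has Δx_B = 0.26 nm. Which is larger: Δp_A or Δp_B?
Particle B has the larger minimum momentum uncertainty, by a factor of 26.00.

For each particle, the minimum momentum uncertainty is Δp_min = ℏ/(2Δx):

Particle A: Δp_A = ℏ/(2×6.760e-09 m) = 7.800e-27 kg·m/s
Particle B: Δp_B = ℏ/(2×2.600e-10 m) = 2.028e-25 kg·m/s

Ratio: Δp_B/Δp_A = 26.00

Since Δp_min ∝ 1/Δx, the particle with smaller position uncertainty (B) has larger momentum uncertainty.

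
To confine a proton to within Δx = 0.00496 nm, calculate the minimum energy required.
210.858 meV

Localizing a particle requires giving it sufficient momentum uncertainty:

1. From uncertainty principle: Δp ≥ ℏ/(2Δx)
   Δp_min = (1.055e-34 J·s) / (2 × 4.960e-12 m)
   Δp_min = 1.063e-23 kg·m/s

2. This momentum uncertainty corresponds to kinetic energy:
   KE ≈ (Δp)²/(2m) = (1.063e-23)²/(2 × 1.673e-27 kg)
   KE = 3.378e-20 J = 210.858 meV

Tighter localization requires more energy.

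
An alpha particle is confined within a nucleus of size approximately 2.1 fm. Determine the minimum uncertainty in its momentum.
2.511 × 10^-20 kg·m/s

Using the Heisenberg uncertainty principle:
ΔxΔp ≥ ℏ/2

With Δx ≈ L = 2.100e-15 m (the confinement size):
Δp_min = ℏ/(2Δx)
Δp_min = (1.055e-34 J·s) / (2 × 2.100e-15 m)
Δp_min = 2.511e-20 kg·m/s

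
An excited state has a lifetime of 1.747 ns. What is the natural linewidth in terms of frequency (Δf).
45.551 MHz

Using the energy-time uncertainty principle and E = hf:
ΔEΔt ≥ ℏ/2
hΔf·Δt ≥ ℏ/2

The minimum frequency uncertainty is:
Δf = ℏ/(2hτ) = 1/(4πτ)
Δf = 1/(4π × 1.747e-09 s)
Δf = 4.555e+07 Hz = 45.551 MHz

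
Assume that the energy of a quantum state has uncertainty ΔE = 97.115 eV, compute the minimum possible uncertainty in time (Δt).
3.389 as

Using the energy-time uncertainty principle:
ΔEΔt ≥ ℏ/2

The minimum uncertainty in time is:
Δt_min = ℏ/(2ΔE)
Δt_min = (1.055e-34 J·s) / (2 × 1.556e-17 J)
Δt_min = 3.389e-18 s = 3.389 as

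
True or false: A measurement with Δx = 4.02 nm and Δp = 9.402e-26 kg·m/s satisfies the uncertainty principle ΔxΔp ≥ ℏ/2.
Yes, it satisfies the uncertainty principle.

Calculate the product ΔxΔp:
ΔxΔp = (4.020e-09 m) × (9.402e-26 kg·m/s)
ΔxΔp = 3.780e-34 J·s

Compare to the minimum allowed value ℏ/2:
ℏ/2 = 5.273e-35 J·s

Since ΔxΔp = 3.780e-34 J·s ≥ 5.273e-35 J·s = ℏ/2,
the measurement satisfies the uncertainty principle.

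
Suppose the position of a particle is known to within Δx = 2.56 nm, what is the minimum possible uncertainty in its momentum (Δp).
2.060 × 10^-26 kg·m/s

Using the Heisenberg uncertainty principle:
ΔxΔp ≥ ℏ/2

The minimum uncertainty in momentum is:
Δp_min = ℏ/(2Δx)
Δp_min = (1.055e-34 J·s) / (2 × 2.560e-09 m)
Δp_min = 2.060e-26 kg·m/s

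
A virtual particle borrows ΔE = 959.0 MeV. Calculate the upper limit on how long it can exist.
3.432 × 10^-25 s

Using the energy-time uncertainty principle:
ΔEΔt ≥ ℏ/2

For a virtual particle borrowing energy ΔE, the maximum lifetime is:
Δt_max = ℏ/(2ΔE)

Converting energy:
ΔE = 959.0 MeV = 1.536e-10 J

Δt_max = (1.055e-34 J·s) / (2 × 1.536e-10 J)
Δt_max = 3.432e-25 s = 3.432 × 10^-25 s

Virtual particles with higher borrowed energy exist for shorter times.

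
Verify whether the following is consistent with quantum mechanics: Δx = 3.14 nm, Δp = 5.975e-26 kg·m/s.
Yes, it satisfies the uncertainty principle.

Calculate the product ΔxΔp:
ΔxΔp = (3.140e-09 m) × (5.975e-26 kg·m/s)
ΔxΔp = 1.876e-34 J·s

Compare to the minimum allowed value ℏ/2:
ℏ/2 = 5.273e-35 J·s

Since ΔxΔp = 1.876e-34 J·s ≥ 5.273e-35 J·s = ℏ/2,
the measurement satisfies the uncertainty principle.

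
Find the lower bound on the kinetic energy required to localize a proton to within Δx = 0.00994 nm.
52.503 meV

Localizing a particle requires giving it sufficient momentum uncertainty:

1. From uncertainty principle: Δp ≥ ℏ/(2Δx)
   Δp_min = (1.055e-34 J·s) / (2 × 9.940e-12 m)
   Δp_min = 5.305e-24 kg·m/s

2. This momentum uncertainty corresponds to kinetic energy:
   KE ≈ (Δp)²/(2m) = (5.305e-24)²/(2 × 1.673e-27 kg)
   KE = 8.412e-21 J = 52.503 meV

Tighter localization requires more energy.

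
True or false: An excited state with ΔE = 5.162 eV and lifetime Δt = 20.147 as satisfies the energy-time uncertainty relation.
No, it violates the uncertainty relation.

Calculate the product ΔEΔt:
ΔE = 5.162 eV = 8.270e-19 J
ΔEΔt = (8.270e-19 J) × (2.015e-17 s)
ΔEΔt = 1.666e-35 J·s

Compare to the minimum allowed value ℏ/2:
ℏ/2 = 5.273e-35 J·s

Since ΔEΔt = 1.666e-35 J·s < 5.273e-35 J·s = ℏ/2,
this violates the uncertainty relation.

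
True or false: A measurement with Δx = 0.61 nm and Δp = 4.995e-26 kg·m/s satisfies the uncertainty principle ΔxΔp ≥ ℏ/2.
No, it violates the uncertainty principle (impossible measurement).

Calculate the product ΔxΔp:
ΔxΔp = (6.100e-10 m) × (4.995e-26 kg·m/s)
ΔxΔp = 3.047e-35 J·s

Compare to the minimum allowed value ℏ/2:
ℏ/2 = 5.273e-35 J·s

Since ΔxΔp = 3.047e-35 J·s < 5.273e-35 J·s = ℏ/2,
the measurement violates the uncertainty principle.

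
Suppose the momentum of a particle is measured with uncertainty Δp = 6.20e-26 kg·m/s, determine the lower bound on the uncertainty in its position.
850.461 pm

Using the Heisenberg uncertainty principle:
ΔxΔp ≥ ℏ/2

The minimum uncertainty in position is:
Δx_min = ℏ/(2Δp)
Δx_min = (1.055e-34 J·s) / (2 × 6.200e-26 kg·m/s)
Δx_min = 8.505e-10 m = 850.461 pm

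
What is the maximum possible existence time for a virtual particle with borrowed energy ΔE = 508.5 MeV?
6.472 × 10^-25 s

Using the energy-time uncertainty principle:
ΔEΔt ≥ ℏ/2

For a virtual particle borrowing energy ΔE, the maximum lifetime is:
Δt_max = ℏ/(2ΔE)

Converting energy:
ΔE = 508.5 MeV = 8.147e-11 J

Δt_max = (1.055e-34 J·s) / (2 × 8.147e-11 J)
Δt_max = 6.472e-25 s = 6.472 × 10^-25 s

Virtual particles with higher borrowed energy exist for shorter times.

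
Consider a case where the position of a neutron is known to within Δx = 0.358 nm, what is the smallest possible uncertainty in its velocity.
87.936 m/s

Using the Heisenberg uncertainty principle and Δp = mΔv:
ΔxΔp ≥ ℏ/2
Δx(mΔv) ≥ ℏ/2

The minimum uncertainty in velocity is:
Δv_min = ℏ/(2mΔx)
Δv_min = (1.055e-34 J·s) / (2 × 1.675e-27 kg × 3.580e-10 m)
Δv_min = 8.794e+01 m/s = 87.936 m/s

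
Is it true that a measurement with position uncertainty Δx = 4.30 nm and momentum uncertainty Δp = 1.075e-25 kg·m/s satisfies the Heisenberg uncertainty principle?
Yes, it satisfies the uncertainty principle.

Calculate the product ΔxΔp:
ΔxΔp = (4.300e-09 m) × (1.075e-25 kg·m/s)
ΔxΔp = 4.623e-34 J·s

Compare to the minimum allowed value ℏ/2:
ℏ/2 = 5.273e-35 J·s

Since ΔxΔp = 4.623e-34 J·s ≥ 5.273e-35 J·s = ℏ/2,
the measurement satisfies the uncertainty principle.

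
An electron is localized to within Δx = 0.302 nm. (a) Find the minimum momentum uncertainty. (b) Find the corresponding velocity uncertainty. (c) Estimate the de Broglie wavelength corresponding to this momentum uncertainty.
(a) Δp_min = 1.746 × 10^-25 kg·m/s
(b) Δv_min = 191.668 km/s
(c) λ_dB = 3.795 nm

Step-by-step:

(a) From the uncertainty principle:
Δp_min = ℏ/(2Δx) = (1.055e-34 J·s)/(2 × 3.020e-10 m) = 1.746e-25 kg·m/s

(b) The velocity uncertainty:
Δv = Δp/m = (1.746e-25 kg·m/s)/(9.109e-31 kg) = 1.917e+05 m/s = 191.668 km/s

(c) The de Broglie wavelength for this momentum:
λ = h/p = (6.626e-34 J·s)/(1.746e-25 kg·m/s) = 3.795e-09 m = 3.795 nm

Note: The de Broglie wavelength is comparable to the localization size, as expected from wave-particle duality.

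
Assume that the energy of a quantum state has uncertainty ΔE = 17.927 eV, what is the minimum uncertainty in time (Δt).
18.358 as

Using the energy-time uncertainty principle:
ΔEΔt ≥ ℏ/2

The minimum uncertainty in time is:
Δt_min = ℏ/(2ΔE)
Δt_min = (1.055e-34 J·s) / (2 × 2.872e-18 J)
Δt_min = 1.836e-17 s = 18.358 as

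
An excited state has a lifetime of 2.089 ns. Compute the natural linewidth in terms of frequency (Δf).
38.094 MHz

Using the energy-time uncertainty principle and E = hf:
ΔEΔt ≥ ℏ/2
hΔf·Δt ≥ ℏ/2

The minimum frequency uncertainty is:
Δf = ℏ/(2hτ) = 1/(4πτ)
Δf = 1/(4π × 2.089e-09 s)
Δf = 3.809e+07 Hz = 38.094 MHz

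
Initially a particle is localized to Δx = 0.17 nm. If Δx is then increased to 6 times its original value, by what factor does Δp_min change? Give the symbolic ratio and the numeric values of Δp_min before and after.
Original Δp_min = 3.102 × 10^-25 kg·m/s; new Δp'_min = 5.169 × 10^-26 kg·m/s; ratio Δp'_min/Δp_min = 1/6.

From the uncertainty principle ΔxΔp ≥ ℏ/2, the minimum momentum uncertainty is Δp_min = ℏ/(2Δx).

Original (Δx = 0.17 nm = 1.700e-10 m):
Δp_min = (1.055e-34 J·s)/(2 × 1.700e-10 m) = 3.102e-25 kg·m/s

When Δx → 6Δx:
Δp'_min = ℏ/(2 × 6Δx) = (1/6) × ℏ/(2Δx) = (1/6) × Δp_min
Δp'_min = 1/6 × 3.102e-25 kg·m/s = 5.169e-26 kg·m/s

Since Δp_min ∝ 1/Δx, when Δx is increased to 6 times its original value, Δp_min decreases to 1/6 of its original value.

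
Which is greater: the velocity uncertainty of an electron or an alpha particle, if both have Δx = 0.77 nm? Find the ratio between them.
The electron has the larger minimum velocity uncertainty, by a ratio of 7294.3.

For both particles, Δp_min = ℏ/(2Δx) = 6.848e-26 kg·m/s (same for both).

The velocity uncertainty is Δv = Δp/m:
- electron: Δv = 6.848e-26 / 9.109e-31 = 7.517e+04 m/s = 75.174 km/s
- alpha particle: Δv = 6.848e-26 / 6.645e-27 = 1.031e+01 m/s = 10.306 m/s

Ratio: 7.517e+04 / 1.031e+01 = 7294.3

The lighter particle has larger velocity uncertainty because Δv ∝ 1/m.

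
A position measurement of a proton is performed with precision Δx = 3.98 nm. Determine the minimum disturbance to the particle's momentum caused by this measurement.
1.325 × 10^-26 kg·m/s

The uncertainty principle implies that measuring position disturbs momentum:
ΔxΔp ≥ ℏ/2

When we measure position with precision Δx, we necessarily introduce a momentum uncertainty:
Δp ≥ ℏ/(2Δx)
Δp_min = (1.055e-34 J·s) / (2 × 3.980e-09 m)
Δp_min = 1.325e-26 kg·m/s

The more precisely we measure position, the greater the momentum disturbance.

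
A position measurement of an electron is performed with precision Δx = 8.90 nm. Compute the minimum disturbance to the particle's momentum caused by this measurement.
5.925 × 10^-27 kg·m/s

The uncertainty principle implies that measuring position disturbs momentum:
ΔxΔp ≥ ℏ/2

When we measure position with precision Δx, we necessarily introduce a momentum uncertainty:
Δp ≥ ℏ/(2Δx)
Δp_min = (1.055e-34 J·s) / (2 × 8.900e-09 m)
Δp_min = 5.925e-27 kg·m/s

The more precisely we measure position, the greater the momentum disturbance.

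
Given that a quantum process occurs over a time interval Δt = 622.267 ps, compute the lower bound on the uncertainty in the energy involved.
528.882 neV

Using the energy-time uncertainty principle:
ΔEΔt ≥ ℏ/2

The minimum uncertainty in energy is:
ΔE_min = ℏ/(2Δt)
ΔE_min = (1.055e-34 J·s) / (2 × 6.223e-10 s)
ΔE_min = 8.474e-26 J = 528.882 neV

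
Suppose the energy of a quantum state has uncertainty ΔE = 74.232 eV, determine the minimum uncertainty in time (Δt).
4.433 as

Using the energy-time uncertainty principle:
ΔEΔt ≥ ℏ/2

The minimum uncertainty in time is:
Δt_min = ℏ/(2ΔE)
Δt_min = (1.055e-34 J·s) / (2 × 1.189e-17 J)
Δt_min = 4.433e-18 s = 4.433 as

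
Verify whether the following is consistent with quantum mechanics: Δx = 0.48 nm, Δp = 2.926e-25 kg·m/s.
Yes, it satisfies the uncertainty principle.

Calculate the product ΔxΔp:
ΔxΔp = (4.800e-10 m) × (2.926e-25 kg·m/s)
ΔxΔp = 1.404e-34 J·s

Compare to the minimum allowed value ℏ/2:
ℏ/2 = 5.273e-35 J·s

Since ΔxΔp = 1.404e-34 J·s ≥ 5.273e-35 J·s = ℏ/2,
the measurement satisfies the uncertainty principle.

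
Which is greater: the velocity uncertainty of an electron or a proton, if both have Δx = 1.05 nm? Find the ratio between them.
The electron has the larger minimum velocity uncertainty, by a ratio of 1836.2.

For both particles, Δp_min = ℏ/(2Δx) = 5.022e-26 kg·m/s (same for both).

The velocity uncertainty is Δv = Δp/m:
- electron: Δv = 5.022e-26 / 9.109e-31 = 5.513e+04 m/s = 55.127 km/s
- proton: Δv = 5.022e-26 / 1.673e-27 = 3.002e+01 m/s = 30.023 m/s

Ratio: 5.513e+04 / 3.002e+01 = 1836.2

The lighter particle has larger velocity uncertainty because Δv ∝ 1/m.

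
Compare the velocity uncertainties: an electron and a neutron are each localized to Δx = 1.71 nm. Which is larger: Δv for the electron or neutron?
The electron has the larger minimum velocity uncertainty, by a ratio of 1838.7.

For both particles, Δp_min = ℏ/(2Δx) = 3.084e-26 kg·m/s (same for both).

The velocity uncertainty is Δv = Δp/m:
- electron: Δv = 3.084e-26 / 9.109e-31 = 3.385e+04 m/s = 33.850 km/s
- neutron: Δv = 3.084e-26 / 1.675e-27 = 1.841e+01 m/s = 18.410 m/s

Ratio: 3.385e+04 / 1.841e+01 = 1838.7

The lighter particle has larger velocity uncertainty because Δv ∝ 1/m.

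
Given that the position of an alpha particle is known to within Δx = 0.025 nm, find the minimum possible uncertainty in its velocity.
317.419 m/s

Using the Heisenberg uncertainty principle and Δp = mΔv:
ΔxΔp ≥ ℏ/2
Δx(mΔv) ≥ ℏ/2

The minimum uncertainty in velocity is:
Δv_min = ℏ/(2mΔx)
Δv_min = (1.055e-34 J·s) / (2 × 6.645e-27 kg × 2.500e-11 m)
Δv_min = 3.174e+02 m/s = 317.419 m/s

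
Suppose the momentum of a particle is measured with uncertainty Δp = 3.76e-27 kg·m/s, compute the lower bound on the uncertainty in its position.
14.024 nm

Using the Heisenberg uncertainty principle:
ΔxΔp ≥ ℏ/2

The minimum uncertainty in position is:
Δx_min = ℏ/(2Δp)
Δx_min = (1.055e-34 J·s) / (2 × 3.760e-27 kg·m/s)
Δx_min = 1.402e-08 m = 14.024 nm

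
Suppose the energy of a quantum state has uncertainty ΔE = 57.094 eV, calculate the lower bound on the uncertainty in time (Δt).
5.764 as

Using the energy-time uncertainty principle:
ΔEΔt ≥ ℏ/2

The minimum uncertainty in time is:
Δt_min = ℏ/(2ΔE)
Δt_min = (1.055e-34 J·s) / (2 × 9.147e-18 J)
Δt_min = 5.764e-18 s = 5.764 as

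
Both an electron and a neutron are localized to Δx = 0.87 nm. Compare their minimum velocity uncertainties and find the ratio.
The electron has the larger minimum velocity uncertainty, by a ratio of 1838.7.

For both particles, Δp_min = ℏ/(2Δx) = 6.061e-26 kg·m/s (same for both).

The velocity uncertainty is Δv = Δp/m:
- electron: Δv = 6.061e-26 / 9.109e-31 = 6.653e+04 m/s = 66.533 km/s
- neutron: Δv = 6.061e-26 / 1.675e-27 = 3.619e+01 m/s = 36.185 m/s

Ratio: 6.653e+04 / 3.619e+01 = 1838.7

The lighter particle has larger velocity uncertainty because Δv ∝ 1/m.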